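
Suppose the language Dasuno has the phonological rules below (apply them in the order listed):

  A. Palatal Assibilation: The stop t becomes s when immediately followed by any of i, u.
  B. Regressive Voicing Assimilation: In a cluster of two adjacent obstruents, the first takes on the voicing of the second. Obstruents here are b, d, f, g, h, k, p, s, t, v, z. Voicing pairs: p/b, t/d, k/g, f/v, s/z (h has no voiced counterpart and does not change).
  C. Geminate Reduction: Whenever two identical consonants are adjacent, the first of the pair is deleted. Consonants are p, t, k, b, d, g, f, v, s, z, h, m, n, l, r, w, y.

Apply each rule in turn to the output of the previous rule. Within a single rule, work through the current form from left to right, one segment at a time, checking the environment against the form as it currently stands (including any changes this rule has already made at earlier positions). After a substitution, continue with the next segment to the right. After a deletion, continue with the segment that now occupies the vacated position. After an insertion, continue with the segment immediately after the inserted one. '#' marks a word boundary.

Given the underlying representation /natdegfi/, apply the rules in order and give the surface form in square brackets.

[nadekfi]

A Palatal Assibilation: no change — [natdegfi]
B Regressive Voicing Assimilation: [natdegfi] → [naddekfi]
C Geminate Reduction: [naddekfi] → [nadekfi]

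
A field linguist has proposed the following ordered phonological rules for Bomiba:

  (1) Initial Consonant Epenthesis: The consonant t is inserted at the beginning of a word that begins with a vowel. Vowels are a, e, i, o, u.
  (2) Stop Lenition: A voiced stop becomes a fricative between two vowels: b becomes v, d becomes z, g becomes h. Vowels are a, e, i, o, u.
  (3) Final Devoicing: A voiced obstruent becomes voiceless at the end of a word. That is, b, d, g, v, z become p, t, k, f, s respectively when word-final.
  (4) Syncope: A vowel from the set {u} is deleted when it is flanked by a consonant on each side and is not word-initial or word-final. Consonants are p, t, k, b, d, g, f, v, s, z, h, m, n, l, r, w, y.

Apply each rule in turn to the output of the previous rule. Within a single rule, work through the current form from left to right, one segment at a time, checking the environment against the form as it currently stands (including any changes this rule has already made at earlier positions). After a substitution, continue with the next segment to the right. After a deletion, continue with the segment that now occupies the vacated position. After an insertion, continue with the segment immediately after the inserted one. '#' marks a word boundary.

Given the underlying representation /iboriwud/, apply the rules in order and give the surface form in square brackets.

(1) Initial Consonant Epenthesis: [iboriwud] → [tiboriwud]
(2) Stop Lenition: [tiboriwud] → [tivoriwud]
(3) Final Devoicing: [tivoriwud] → [tivoriwut]
(4) Syncope: [tivoriwut] → [tivoriwt]

[tivoriwt]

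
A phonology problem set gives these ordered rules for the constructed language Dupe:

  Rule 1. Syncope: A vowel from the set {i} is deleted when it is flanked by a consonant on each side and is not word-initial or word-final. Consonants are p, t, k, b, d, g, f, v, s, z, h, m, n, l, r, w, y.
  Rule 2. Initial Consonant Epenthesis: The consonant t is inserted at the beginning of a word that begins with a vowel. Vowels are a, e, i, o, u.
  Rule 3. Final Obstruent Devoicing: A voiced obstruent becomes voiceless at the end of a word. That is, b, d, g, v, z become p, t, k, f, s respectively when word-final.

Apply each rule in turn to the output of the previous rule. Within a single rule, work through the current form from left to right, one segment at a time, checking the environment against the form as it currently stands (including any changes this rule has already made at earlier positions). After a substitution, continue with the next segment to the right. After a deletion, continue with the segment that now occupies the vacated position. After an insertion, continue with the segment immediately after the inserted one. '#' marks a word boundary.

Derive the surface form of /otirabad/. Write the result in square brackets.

Rule 1 Syncope: [otirabad] → [otrabad]
Rule 2 Initial Consonant Epenthesis: [otrabad] → [totrabad]
Rule 3 Final Obstruent Devoicing: [totrabad] → [totrabat]

[totrabat]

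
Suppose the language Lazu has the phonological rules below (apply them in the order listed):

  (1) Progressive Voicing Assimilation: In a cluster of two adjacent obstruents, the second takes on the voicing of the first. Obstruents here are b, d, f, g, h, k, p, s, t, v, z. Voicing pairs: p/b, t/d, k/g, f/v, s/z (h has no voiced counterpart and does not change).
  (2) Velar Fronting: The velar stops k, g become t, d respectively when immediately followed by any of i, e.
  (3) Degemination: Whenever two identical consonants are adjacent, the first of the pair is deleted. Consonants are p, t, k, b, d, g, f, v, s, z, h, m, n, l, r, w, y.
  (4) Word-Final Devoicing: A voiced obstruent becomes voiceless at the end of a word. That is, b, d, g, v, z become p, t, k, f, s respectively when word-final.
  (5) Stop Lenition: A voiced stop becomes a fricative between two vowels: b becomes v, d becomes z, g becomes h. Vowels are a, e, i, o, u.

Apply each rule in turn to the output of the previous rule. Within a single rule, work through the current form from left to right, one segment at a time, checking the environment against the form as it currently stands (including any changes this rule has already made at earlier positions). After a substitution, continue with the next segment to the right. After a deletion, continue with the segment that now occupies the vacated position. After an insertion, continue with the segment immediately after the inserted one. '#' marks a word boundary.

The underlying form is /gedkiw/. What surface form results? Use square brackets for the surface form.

[deziw]

(1) Progressive Voicing Assimilation: [gedkiw] → [gedgiw]
(2) Velar Fronting: [gedgiw] → [deddiw]
(3) Degemination: [deddiw] → [dediw]
(4) Word-Final Devoicing: no change — [dediw]
(5) Stop Lenition: [dediw] → [deziw]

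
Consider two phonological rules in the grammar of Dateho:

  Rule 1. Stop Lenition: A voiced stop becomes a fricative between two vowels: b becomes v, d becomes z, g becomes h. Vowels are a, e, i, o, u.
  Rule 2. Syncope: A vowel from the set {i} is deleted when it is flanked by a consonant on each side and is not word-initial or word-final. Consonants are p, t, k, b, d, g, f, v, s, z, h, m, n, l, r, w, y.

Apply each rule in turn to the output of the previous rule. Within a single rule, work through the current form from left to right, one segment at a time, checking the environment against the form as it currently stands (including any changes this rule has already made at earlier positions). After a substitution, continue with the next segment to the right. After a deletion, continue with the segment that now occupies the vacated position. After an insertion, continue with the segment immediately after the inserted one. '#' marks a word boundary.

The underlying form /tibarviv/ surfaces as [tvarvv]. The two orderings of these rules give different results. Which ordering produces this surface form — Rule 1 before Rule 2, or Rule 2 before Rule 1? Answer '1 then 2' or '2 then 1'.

Order 1 then 2:
  1 Stop Lenition: [tibarviv] → [tivarviv]
  2 Syncope: [tivarviv] → [tvarvv]
  result: [tvarvv]
Order 2 then 1:
  2 Syncope: [tibarviv] → [tbarvv]
  1 Stop Lenition: no change — [tbarvv]
  result: [tbarvv]

1 then 2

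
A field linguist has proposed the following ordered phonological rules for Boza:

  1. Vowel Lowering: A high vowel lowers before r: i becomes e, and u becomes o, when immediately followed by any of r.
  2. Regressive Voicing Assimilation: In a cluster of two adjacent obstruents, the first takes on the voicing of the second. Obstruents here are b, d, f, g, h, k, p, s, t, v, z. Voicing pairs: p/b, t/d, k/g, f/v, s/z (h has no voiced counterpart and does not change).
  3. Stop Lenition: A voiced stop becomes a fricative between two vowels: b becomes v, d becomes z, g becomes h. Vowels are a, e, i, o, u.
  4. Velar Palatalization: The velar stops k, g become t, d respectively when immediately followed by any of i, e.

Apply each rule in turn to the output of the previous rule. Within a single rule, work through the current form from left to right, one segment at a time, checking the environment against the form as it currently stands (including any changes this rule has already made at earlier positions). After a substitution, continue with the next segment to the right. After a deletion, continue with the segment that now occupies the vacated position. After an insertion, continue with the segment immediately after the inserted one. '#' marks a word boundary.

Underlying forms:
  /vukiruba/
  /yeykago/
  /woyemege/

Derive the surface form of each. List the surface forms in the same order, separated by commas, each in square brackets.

[vuteruva], [yeykaho], [woyemehe]

/vukiruba/:
  1 Vowel Lowering: [vukiruba] → [vukeruba]
  2 Regressive Voicing Assimilation: no change — [vukeruba]
  3 Stop Lenition: [vukeruba] → [vukeruva]
  4 Velar Palatalization: [vukeruva] → [vuteruva]
/yeykago/:
  1 Vowel Lowering: no change — [yeykago]
  2 Regressive Voicing Assimilation: no change — [yeykago]
  3 Stop Lenition: [yeykago] → [yeykaho]
  4 Velar Palatalization: no change — [yeykaho]
/woyemege/:
  1 Vowel Lowering: no change — [woyemege]
  2 Regressive Voicing Assimilation: no change — [woyemege]
  3 Stop Lenition: [woyemege] → [woyemehe]
  4 Velar Palatalization: no change — [woyemehe]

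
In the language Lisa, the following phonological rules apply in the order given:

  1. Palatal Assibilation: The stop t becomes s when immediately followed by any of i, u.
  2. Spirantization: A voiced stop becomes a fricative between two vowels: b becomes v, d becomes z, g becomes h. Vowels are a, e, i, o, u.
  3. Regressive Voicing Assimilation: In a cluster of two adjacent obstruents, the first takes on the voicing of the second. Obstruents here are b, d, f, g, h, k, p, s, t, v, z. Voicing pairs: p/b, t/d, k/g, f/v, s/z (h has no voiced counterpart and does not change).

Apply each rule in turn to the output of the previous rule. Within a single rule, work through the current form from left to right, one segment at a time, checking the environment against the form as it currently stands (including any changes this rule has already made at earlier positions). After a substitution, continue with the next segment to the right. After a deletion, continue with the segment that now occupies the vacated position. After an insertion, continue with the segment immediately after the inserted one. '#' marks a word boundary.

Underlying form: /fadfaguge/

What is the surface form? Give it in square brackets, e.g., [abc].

[fatfahuhe]

1 Palatal Assibilation: no change — [fadfaguge]
2 Spirantization: [fadfaguge] → [fadfahuhe]
3 Regressive Voicing Assimilation: [fadfahuhe] → [fatfahuhe]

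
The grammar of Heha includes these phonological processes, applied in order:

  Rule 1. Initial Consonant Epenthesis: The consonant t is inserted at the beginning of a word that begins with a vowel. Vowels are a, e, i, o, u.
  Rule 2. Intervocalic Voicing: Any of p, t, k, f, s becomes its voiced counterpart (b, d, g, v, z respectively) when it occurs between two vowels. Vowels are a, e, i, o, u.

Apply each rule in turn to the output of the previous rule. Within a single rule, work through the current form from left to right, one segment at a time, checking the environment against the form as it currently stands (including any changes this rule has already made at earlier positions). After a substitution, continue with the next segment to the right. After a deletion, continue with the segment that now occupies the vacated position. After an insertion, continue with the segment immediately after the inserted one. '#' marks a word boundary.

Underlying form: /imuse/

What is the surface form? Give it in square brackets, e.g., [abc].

[timuze]

Rule 1 Initial Consonant Epenthesis: [imuse] → [timuse]
Rule 2 Intervocalic Voicing: [timuse] → [timuze]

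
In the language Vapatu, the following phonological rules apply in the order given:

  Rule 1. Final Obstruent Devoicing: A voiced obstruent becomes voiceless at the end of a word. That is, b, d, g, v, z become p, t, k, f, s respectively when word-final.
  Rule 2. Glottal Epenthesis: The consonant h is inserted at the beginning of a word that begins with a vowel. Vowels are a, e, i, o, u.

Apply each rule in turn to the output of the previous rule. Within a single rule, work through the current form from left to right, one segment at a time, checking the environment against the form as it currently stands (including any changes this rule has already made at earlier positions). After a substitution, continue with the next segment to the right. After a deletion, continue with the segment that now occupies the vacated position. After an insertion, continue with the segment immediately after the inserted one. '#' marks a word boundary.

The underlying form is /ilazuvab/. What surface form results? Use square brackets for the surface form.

Rule 1 Final Obstruent Devoicing: [ilazuvab] → [ilazuvap]
Rule 2 Glottal Epenthesis: [ilazuvap] → [hilazuvap]

[hilazuvap]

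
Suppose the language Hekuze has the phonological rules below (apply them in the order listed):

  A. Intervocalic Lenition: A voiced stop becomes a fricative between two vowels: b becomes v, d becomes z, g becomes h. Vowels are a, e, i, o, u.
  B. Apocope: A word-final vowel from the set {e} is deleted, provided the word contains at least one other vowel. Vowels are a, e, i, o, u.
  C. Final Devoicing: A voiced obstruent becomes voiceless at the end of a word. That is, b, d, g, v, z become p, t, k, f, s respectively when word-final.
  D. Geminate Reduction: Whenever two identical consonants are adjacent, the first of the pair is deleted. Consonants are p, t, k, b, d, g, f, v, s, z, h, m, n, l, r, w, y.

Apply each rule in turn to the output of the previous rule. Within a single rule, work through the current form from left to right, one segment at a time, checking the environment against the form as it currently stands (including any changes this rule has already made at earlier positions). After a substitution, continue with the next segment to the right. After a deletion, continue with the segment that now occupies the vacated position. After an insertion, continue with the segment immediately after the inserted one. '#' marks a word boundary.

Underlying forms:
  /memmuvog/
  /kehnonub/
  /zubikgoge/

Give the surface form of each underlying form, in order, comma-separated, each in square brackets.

[memuvok], [kehnonup], [zuvikgoh]

/memmuvog/:
  A Intervocalic Lenition: no change — [memmuvog]
  B Apocope: no change — [memmuvog]
  C Final Devoicing: [memmuvog] → [memmuvok]
  D Geminate Reduction: [memmuvok] → [memuvok]
/kehnonub/:
  A Intervocalic Lenition: no change — [kehnonub]
  B Apocope: no change — [kehnonub]
  C Final Devoicing: [kehnonub] → [kehnonup]
  D Geminate Reduction: no change — [kehnonup]
/zubikgoge/:
  A Intervocalic Lenition: [zubikgoge] → [zuvikgohe]
  B Apocope: [zuvikgohe] → [zuvikgoh]
  C Final Devoicing: no change — [zuvikgoh]
  D Geminate Reduction: no change — [zuvikgoh]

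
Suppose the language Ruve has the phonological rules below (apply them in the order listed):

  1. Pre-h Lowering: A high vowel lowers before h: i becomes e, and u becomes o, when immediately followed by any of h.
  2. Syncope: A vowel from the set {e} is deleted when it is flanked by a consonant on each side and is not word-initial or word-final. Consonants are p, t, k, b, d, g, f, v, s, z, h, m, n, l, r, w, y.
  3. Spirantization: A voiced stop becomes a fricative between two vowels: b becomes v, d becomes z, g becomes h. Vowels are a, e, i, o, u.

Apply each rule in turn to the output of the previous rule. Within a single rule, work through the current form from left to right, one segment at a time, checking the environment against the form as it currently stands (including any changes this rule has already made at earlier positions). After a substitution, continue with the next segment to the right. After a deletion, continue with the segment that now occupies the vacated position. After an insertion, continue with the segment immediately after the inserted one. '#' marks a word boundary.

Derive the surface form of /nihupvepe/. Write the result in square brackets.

1 Pre-h Lowering: [nihupvepe] → [nehupvepe]
2 Syncope: [nehupvepe] → [nhupvpe]
3 Spirantization: no change — [nhupvpe]

[nhupvpe]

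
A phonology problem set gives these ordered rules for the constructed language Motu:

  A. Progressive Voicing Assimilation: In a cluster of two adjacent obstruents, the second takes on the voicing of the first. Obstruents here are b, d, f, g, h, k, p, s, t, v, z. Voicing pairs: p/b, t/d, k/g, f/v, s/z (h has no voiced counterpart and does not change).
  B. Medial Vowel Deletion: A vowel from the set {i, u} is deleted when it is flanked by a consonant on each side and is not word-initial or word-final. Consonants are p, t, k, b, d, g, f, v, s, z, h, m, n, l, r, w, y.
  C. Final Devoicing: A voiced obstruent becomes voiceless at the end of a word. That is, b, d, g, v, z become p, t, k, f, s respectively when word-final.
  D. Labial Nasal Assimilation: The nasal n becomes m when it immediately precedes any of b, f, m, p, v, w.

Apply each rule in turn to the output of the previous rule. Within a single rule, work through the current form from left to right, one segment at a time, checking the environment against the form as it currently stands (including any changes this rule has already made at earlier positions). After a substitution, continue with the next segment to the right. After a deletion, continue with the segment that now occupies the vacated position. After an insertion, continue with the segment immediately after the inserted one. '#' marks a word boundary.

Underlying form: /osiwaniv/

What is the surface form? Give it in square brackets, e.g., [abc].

A Progressive Voicing Assimilation: no change — [osiwaniv]
B Medial Vowel Deletion: [osiwaniv] → [oswanv]
C Final Devoicing: [oswanv] → [oswanf]
D Labial Nasal Assimilation: [oswanf] → [oswamf]

[oswamf]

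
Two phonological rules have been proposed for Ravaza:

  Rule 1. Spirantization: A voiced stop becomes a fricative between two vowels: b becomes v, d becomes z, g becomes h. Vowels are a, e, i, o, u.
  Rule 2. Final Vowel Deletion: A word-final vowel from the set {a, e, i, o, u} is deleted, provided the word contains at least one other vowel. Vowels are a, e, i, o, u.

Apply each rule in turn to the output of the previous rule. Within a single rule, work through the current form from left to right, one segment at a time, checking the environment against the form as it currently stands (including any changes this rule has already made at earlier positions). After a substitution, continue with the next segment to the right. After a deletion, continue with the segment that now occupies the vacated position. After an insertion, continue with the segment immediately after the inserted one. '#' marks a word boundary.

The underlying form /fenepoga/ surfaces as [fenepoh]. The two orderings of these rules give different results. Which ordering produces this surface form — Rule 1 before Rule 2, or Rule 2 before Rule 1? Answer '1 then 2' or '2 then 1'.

Order 1 then 2:
  1 Spirantization: [fenepoga] → [fenepoha]
  2 Final Vowel Deletion: [fenepoha] → [fenepoh]
  result: [fenepoh]
Order 2 then 1:
  2 Final Vowel Deletion: [fenepoga] → [fenepog]
  1 Spirantization: no change — [fenepog]
  result: [fenepog]

1 then 2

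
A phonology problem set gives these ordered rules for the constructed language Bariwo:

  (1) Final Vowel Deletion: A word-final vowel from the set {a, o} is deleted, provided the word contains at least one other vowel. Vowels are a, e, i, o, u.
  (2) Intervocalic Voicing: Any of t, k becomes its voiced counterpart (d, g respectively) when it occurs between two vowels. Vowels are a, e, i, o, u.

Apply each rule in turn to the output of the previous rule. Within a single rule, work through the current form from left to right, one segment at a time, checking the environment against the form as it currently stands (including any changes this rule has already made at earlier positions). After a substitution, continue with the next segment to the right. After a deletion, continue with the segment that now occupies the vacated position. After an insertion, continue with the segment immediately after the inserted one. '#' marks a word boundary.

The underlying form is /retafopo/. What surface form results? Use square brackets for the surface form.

[redafop]

(1) Final Vowel Deletion: [retafopo] → [retafop]
(2) Intervocalic Voicing: [retafop] → [redafop]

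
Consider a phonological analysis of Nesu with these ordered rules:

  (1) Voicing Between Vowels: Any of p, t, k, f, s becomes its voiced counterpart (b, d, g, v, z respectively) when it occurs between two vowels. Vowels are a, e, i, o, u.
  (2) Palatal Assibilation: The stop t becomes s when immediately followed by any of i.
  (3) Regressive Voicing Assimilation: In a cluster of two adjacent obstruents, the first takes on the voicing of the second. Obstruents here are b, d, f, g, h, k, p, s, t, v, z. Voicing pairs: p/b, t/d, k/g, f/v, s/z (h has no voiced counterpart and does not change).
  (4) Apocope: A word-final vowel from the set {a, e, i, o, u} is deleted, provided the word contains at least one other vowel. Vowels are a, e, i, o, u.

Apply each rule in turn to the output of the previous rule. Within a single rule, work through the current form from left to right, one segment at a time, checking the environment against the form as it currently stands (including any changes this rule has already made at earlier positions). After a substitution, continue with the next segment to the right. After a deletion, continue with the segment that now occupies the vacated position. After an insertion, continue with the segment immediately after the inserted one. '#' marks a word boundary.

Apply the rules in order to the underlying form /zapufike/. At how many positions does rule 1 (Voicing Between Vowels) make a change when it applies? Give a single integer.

3

(1) Voicing Between Vowels: [zapufike] → [zabuvige]
(2) Palatal Assibilation: no change — [zabuvige]
(3) Regressive Voicing Assimilation: no change — [zabuvige]
(4) Apocope: [zabuvige] → [zabuvig]
Rule 1 changed 3 position(s).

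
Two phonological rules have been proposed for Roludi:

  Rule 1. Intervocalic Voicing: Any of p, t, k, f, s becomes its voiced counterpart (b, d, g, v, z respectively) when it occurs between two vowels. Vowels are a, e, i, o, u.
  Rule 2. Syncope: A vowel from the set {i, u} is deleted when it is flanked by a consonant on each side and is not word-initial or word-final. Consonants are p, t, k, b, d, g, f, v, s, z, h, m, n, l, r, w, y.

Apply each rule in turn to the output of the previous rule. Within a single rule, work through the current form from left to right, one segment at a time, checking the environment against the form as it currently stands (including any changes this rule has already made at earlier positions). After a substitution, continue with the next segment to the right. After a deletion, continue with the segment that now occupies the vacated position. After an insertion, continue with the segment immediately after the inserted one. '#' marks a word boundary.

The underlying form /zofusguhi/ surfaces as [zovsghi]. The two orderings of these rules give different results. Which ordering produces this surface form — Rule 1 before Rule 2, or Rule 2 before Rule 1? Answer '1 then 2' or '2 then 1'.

Order 1 then 2:
  1 Intervocalic Voicing: [zofusguhi] → [zovusguhi]
  2 Syncope: [zovusguhi] → [zovsghi]
  result: [zovsghi]
Order 2 then 1:
  2 Syncope: [zofusguhi] → [zofsghi]
  1 Intervocalic Voicing: no change — [zofsghi]
  result: [zofsghi]

1 then 2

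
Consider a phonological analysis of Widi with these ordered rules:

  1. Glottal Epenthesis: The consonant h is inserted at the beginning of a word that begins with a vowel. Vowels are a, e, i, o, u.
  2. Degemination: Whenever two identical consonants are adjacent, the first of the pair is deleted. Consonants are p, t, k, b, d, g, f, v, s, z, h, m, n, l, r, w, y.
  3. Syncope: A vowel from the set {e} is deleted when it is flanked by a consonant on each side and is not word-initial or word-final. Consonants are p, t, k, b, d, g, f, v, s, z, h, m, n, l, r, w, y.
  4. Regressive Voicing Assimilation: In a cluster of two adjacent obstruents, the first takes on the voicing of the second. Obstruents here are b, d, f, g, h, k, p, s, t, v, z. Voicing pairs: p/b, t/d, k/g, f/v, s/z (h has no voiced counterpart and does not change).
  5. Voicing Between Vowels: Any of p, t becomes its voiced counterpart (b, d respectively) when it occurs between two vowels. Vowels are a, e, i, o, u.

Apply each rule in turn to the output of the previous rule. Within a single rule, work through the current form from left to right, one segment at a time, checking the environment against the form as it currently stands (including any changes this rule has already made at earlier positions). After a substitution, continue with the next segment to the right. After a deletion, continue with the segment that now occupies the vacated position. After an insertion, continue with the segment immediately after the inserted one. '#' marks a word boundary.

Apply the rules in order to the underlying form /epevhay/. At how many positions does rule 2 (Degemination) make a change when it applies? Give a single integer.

1 Glottal Epenthesis: [epevhay] → [hepevhay]
2 Degemination: no change — [hepevhay]
3 Syncope: [hepevhay] → [hpvhay]
4 Regressive Voicing Assimilation: [hpvhay] → [hbfhay]
5 Voicing Between Vowels: no change — [hbfhay]
Rule 2 changed 0 position(s).

0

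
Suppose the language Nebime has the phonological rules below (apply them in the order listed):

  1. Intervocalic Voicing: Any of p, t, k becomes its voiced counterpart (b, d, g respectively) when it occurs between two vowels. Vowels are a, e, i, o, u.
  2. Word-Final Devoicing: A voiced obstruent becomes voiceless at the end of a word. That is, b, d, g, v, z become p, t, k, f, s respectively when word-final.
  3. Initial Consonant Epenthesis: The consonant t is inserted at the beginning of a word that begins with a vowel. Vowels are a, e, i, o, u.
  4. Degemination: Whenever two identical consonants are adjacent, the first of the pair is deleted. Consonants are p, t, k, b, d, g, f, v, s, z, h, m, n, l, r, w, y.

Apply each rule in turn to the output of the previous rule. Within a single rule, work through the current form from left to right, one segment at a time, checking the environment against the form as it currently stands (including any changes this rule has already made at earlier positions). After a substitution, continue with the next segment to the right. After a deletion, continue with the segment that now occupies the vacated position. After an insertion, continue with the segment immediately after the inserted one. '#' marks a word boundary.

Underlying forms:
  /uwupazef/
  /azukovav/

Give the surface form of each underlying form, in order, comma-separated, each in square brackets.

[tuwubazef], [tazugovaf]

/uwupazef/:
  1 Intervocalic Voicing: [uwupazef] → [uwubazef]
  2 Word-Final Devoicing: no change — [uwubazef]
  3 Initial Consonant Epenthesis: [uwubazef] → [tuwubazef]
  4 Degemination: no change — [tuwubazef]
/azukovav/:
  1 Intervocalic Voicing: [azukovav] → [azugovav]
  2 Word-Final Devoicing: [azugovav] → [azugovaf]
  3 Initial Consonant Epenthesis: [azugovaf] → [tazugovaf]
  4 Degemination: no change — [tazugovaf]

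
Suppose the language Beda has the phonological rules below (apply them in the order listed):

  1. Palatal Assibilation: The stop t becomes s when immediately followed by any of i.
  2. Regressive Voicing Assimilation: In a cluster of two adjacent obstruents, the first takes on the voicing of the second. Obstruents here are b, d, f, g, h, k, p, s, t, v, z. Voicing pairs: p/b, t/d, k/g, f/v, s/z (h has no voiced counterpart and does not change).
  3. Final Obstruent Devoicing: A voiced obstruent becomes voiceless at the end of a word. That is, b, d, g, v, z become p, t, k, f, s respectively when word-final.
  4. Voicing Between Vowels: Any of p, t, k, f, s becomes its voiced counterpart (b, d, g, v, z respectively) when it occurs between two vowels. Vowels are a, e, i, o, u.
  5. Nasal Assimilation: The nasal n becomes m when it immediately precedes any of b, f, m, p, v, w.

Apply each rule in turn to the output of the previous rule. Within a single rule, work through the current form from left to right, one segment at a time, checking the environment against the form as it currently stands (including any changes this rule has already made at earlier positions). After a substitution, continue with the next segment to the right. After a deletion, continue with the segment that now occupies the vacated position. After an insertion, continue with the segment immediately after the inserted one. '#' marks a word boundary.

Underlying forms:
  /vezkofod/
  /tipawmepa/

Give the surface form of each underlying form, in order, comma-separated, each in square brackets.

/vezkofod/:
  1 Palatal Assibilation: no change — [vezkofod]
  2 Regressive Voicing Assimilation: [vezkofod] → [veskofod]
  3 Final Obstruent Devoicing: [veskofod] → [veskofot]
  4 Voicing Between Vowels: [veskofot] → [veskovot]
  5 Nasal Assimilation: no change — [veskovot]
/tipawmepa/:
  1 Palatal Assibilation: [tipawmepa] → [sipawmepa]
  2 Regressive Voicing Assimilation: no change — [sipawmepa]
  3 Final Obstruent Devoicing: no change — [sipawmepa]
  4 Voicing Between Vowels: [sipawmepa] → [sibawmeba]
  5 Nasal Assimilation: no change — [sibawmeba]

[veskovot], [sibawmeba]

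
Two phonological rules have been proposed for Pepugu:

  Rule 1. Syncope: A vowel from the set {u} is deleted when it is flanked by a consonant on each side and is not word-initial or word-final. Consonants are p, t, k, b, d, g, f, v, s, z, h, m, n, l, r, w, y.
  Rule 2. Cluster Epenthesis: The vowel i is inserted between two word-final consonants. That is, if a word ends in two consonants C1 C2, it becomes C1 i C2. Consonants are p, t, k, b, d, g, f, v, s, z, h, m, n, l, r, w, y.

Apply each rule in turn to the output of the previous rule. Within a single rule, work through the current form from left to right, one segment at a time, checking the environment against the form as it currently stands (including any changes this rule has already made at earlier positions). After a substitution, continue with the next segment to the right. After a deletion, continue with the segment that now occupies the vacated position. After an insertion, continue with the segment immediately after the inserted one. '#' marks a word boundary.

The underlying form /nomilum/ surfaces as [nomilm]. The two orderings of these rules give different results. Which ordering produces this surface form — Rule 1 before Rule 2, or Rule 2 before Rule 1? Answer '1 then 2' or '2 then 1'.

2 then 1

Order 1 then 2:
  1 Syncope: [nomilum] → [nomilm]
  2 Cluster Epenthesis: [nomilm] → [nomilim]
  result: [nomilim]
Order 2 then 1:
  2 Cluster Epenthesis: no change — [nomilum]
  1 Syncope: [nomilum] → [nomilm]
  result: [nomilm]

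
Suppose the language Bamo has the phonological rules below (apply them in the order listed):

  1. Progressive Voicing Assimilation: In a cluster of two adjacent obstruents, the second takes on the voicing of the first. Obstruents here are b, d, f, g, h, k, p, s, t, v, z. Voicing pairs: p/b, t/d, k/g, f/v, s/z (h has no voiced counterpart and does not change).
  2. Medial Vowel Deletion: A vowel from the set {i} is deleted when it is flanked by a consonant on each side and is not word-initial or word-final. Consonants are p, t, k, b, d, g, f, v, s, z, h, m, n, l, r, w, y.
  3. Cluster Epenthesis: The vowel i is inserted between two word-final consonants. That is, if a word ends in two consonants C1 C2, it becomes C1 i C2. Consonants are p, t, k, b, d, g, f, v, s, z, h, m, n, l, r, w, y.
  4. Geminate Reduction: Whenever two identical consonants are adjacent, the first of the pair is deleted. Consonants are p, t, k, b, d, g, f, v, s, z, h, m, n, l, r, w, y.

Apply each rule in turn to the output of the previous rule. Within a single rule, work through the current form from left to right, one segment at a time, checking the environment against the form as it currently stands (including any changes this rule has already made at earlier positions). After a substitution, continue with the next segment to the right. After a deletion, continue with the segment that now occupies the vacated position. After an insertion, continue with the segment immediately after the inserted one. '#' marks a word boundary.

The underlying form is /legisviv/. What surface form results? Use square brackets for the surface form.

[legsfiv]

1 Progressive Voicing Assimilation: [legisviv] → [legisfiv]
2 Medial Vowel Deletion: [legisfiv] → [legsfv]
3 Cluster Epenthesis: [legsfv] → [legsfiv]
4 Geminate Reduction: no change — [legsfiv]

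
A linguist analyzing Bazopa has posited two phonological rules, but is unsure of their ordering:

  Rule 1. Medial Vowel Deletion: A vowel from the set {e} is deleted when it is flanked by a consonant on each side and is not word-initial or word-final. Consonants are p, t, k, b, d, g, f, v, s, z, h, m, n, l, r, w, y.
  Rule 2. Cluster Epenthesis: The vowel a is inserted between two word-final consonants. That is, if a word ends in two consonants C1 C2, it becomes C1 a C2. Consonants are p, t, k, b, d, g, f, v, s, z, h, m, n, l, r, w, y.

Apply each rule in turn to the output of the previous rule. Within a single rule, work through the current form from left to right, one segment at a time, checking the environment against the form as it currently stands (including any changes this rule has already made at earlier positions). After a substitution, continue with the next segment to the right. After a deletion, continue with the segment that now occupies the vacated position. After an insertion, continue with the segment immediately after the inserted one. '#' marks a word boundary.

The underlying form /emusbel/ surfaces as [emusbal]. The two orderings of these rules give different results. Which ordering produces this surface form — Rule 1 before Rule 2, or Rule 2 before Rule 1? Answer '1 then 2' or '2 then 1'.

1 then 2

Order 1 then 2:
  1 Medial Vowel Deletion: [emusbel] → [emusbl]
  2 Cluster Epenthesis: [emusbl] → [emusbal]
  result: [emusbal]
Order 2 then 1:
  2 Cluster Epenthesis: no change — [emusbel]
  1 Medial Vowel Deletion: [emusbel] → [emusbl]
  result: [emusbl]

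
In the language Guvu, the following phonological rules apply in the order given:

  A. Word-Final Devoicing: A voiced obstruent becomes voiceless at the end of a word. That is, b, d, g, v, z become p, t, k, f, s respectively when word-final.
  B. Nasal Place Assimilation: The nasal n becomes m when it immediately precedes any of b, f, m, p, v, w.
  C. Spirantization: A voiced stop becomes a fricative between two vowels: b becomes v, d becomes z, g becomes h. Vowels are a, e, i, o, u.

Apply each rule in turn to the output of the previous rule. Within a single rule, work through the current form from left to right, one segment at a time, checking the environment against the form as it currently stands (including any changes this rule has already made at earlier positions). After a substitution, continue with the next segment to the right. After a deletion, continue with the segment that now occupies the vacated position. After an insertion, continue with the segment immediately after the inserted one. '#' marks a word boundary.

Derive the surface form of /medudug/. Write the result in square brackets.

[mezuzuk]

A Word-Final Devoicing: [medudug] → [meduduk]
B Nasal Place Assimilation: no change — [meduduk]
C Spirantization: [meduduk] → [mezuzuk]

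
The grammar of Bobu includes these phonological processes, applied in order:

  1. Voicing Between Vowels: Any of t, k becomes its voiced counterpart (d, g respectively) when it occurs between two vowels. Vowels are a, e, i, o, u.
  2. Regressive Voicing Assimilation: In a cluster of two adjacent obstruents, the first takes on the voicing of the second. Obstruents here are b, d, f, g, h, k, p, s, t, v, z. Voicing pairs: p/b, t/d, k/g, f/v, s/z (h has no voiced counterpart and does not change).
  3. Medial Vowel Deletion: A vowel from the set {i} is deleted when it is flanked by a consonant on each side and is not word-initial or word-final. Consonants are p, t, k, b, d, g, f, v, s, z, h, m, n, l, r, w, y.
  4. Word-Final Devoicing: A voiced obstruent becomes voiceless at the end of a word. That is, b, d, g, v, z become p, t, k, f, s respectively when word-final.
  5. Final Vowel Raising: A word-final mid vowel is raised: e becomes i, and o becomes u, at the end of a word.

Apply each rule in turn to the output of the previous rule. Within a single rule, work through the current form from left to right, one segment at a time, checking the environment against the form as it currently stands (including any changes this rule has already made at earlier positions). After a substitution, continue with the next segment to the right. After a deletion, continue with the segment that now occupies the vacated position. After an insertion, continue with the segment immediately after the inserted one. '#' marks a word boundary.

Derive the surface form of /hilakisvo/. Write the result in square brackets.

[hlagzvu]

1 Voicing Between Vowels: [hilakisvo] → [hilagisvo]
2 Regressive Voicing Assimilation: [hilagisvo] → [hilagizvo]
3 Medial Vowel Deletion: [hilagizvo] → [hlagzvo]
4 Word-Final Devoicing: no change — [hlagzvo]
5 Final Vowel Raising: [hlagzvo] → [hlagzvu]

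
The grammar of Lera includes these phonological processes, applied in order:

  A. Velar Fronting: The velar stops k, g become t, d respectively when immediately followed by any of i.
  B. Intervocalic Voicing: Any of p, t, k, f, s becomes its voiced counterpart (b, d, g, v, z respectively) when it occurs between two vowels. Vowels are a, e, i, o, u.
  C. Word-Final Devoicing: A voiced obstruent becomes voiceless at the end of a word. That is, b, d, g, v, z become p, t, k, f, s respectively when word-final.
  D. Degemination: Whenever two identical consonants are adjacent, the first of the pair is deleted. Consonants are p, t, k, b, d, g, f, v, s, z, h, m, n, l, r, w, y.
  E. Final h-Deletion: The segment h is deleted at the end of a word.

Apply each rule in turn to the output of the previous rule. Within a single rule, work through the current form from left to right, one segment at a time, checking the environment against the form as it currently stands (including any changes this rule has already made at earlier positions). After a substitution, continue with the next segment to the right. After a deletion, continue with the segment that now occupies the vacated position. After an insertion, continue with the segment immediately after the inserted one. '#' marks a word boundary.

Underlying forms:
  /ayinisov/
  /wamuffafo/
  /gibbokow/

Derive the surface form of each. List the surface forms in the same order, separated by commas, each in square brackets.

[ayinizof], [wamufavo], [dibogow]

/ayinisov/:
  A Velar Fronting: no change — [ayinisov]
  B Intervocalic Voicing: [ayinisov] → [ayinizov]
  C Word-Final Devoicing: [ayinizov] → [ayinizof]
  D Degemination: no change — [ayinizof]
  E Final h-Deletion: no change — [ayinizof]
/wamuffafo/:
  A Velar Fronting: no change — [wamuffafo]
  B Intervocalic Voicing: [wamuffafo] → [wamuffavo]
  C Word-Final Devoicing: no change — [wamuffavo]
  D Degemination: [wamuffavo] → [wamufavo]
  E Final h-Deletion: no change — [wamufavo]
/gibbokow/:
  A Velar Fronting: [gibbokow] → [dibbokow]
  B Intervocalic Voicing: [dibbokow] → [dibbogow]
  C Word-Final Devoicing: no change — [dibbogow]
  D Degemination: [dibbogow] → [dibogow]
  E Final h-Deletion: no change — [dibogow]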